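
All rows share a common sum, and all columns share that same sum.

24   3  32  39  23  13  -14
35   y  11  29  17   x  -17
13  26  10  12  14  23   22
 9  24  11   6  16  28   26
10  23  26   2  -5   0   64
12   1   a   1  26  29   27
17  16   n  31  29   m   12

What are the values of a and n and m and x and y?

a = 24, n = 6, m = 9, x = 18, y = 27

Rows 1 and 3 both sum to 120, so that's the common total.
The known cells in column 2 total 93, leaving 120 − 93 = 27 for the blank.
The known cells in row 2 total 102, leaving 120 − 102 = 18 for the blank.
The known cells in column 6 total 111, leaving 120 − 111 = 9 for the blank.
The known cells in row 7 total 114, leaving 120 − 114 = 6 for the blank.
The known cells in row 6 total 96, leaving 120 − 96 = 24 for the blank.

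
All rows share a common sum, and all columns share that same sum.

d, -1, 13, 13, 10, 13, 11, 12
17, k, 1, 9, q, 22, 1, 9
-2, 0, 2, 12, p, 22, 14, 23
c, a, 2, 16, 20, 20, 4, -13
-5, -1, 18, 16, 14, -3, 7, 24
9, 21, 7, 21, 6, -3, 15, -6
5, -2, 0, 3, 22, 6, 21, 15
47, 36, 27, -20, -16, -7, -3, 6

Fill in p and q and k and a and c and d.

p = -1, q = 15, k = -4, a = 21, c = 0, d = -1

Rows 5 and 6 both sum to 70, so that's the common total.
Row 3: -2 + 0 + 2 + 12 + 22 + 14 + 23 = 71, so its missing entry is 70 − 71 = -1.
Row 1: -1 + 13 + 13 + 10 + 13 + 11 + 12 = 71, so its missing entry is 70 − 71 = -1.
Column 5: 10 − 1 + 20 + 14 + 6 + 22 − 16 = 55, so its missing entry is 70 − 55 = 15.
Row 2: 17 + 1 + 9 + 15 + 22 + 1 + 9 = 74, so its missing entry is 70 − 74 = -4.
Column 2: -1 − 4 + 0 − 1 + 21 − 2 + 36 = 49, so its missing entry is 70 − 49 = 21.
Row 4: 21 + 2 + 16 + 20 + 20 + 4 − 13 = 70, so its missing entry is 70 − 70 = 0.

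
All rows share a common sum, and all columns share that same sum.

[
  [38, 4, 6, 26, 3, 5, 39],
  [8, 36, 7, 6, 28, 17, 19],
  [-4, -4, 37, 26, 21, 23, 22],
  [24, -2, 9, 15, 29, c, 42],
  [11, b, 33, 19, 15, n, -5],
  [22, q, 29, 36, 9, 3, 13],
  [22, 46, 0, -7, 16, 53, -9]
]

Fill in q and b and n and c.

Rows 1 and 2 both sum to 121, so that's the common total.
Row 6 has 22 + 29 + 36 + 9 + 3 + 13 = 112; the blank must be 121 − 112 = 9.
Column 2 has 4 + 36 − 4 − 2 + 9 + 46 = 89; the blank must be 121 − 89 = 32.
Row 5 has 11 + 32 + 33 + 19 + 15 − 5 = 105; the blank must be 121 − 105 = 16.
Row 4 has 24 − 2 + 9 + 15 + 29 + 42 = 117; the blank must be 121 − 117 = 4.

q = 9, b = 32, n = 16, c = 4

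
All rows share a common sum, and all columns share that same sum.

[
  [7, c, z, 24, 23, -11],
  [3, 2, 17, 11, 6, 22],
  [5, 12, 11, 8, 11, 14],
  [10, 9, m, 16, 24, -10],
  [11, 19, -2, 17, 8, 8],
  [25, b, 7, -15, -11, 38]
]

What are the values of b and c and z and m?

Rows 2 and 3 both sum to 61, so that's the common total.
The known cells in row 6 total 44, leaving 61 − 44 = 17 for the blank.
The known cells in column 2 total 59, leaving 61 − 59 = 2 for the blank.
The known cells in row 1 total 45, leaving 61 − 45 = 16 for the blank.
The known cells in row 4 total 49, leaving 61 − 49 = 12 for the blank.

b = 17, c = 2, z = 16, m = 12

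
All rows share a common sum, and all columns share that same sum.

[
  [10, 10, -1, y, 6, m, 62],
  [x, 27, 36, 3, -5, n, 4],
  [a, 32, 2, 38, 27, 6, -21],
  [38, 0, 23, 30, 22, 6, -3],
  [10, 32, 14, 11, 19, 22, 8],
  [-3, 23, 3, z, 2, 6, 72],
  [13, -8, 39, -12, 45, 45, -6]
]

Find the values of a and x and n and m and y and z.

a = 32, x = 16, n = 35, m = -4, y = 33, z = 13

Rows 4 and 5 both sum to 116, so that's the common total.
Row 6 has -3 + 23 + 3 + 2 + 6 + 72 = 103; the blank must be 116 − 103 = 13.
Column 4 has 3 + 38 + 30 + 11 + 13 − 12 = 83; the blank must be 116 − 83 = 33.
Row 3 has 32 + 2 + 38 + 27 + 6 − 21 = 84; the blank must be 116 − 84 = 32.
Row 1 has 10 + 10 − 1 + 33 + 6 + 62 = 120; the blank must be 116 − 120 = -4.
Column 6 has -4 + 6 + 6 + 22 + 6 + 45 = 81; the blank must be 116 − 81 = 35.
Row 2 has 27 + 36 + 3 − 5 + 35 + 4 = 100; the blank must be 116 − 100 = 16.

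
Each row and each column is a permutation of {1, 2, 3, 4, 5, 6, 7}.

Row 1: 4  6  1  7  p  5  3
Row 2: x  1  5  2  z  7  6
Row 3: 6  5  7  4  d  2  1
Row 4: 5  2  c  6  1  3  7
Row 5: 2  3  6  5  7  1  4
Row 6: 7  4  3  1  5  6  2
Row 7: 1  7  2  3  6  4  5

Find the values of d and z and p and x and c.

Cell (3,5): row 3 already has {1, 2, 4, 5, 6, 7} → 3.
Cell (1,5): row 1 already has {1, 3, 4, 5, 6, 7} → 2.
Cell (2,5): column 5 already has {1, 2, 3, 5, 6, 7} → 4.
At (row 2, col 1): row 2 already has {1, 2, 4, 5, 6, 7}, so the value is 3.
At (row 4, col 3): row 4 already has {1, 2, 3, 5, 6, 7}, so the value is 4.

d = 3, z = 4, p = 2, x = 3, c = 4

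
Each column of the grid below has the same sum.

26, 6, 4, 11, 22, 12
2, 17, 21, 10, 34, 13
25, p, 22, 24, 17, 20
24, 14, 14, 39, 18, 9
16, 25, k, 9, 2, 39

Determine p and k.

p = 31, k = 32

The complete columns each total 93.
Column 2 is missing 93 − 62 = 31 (since 6 + 17 + 14 + 25 = 62).
Column 3 is missing 93 − 61 = 32 (since 4 + 21 + 22 + 14 = 61).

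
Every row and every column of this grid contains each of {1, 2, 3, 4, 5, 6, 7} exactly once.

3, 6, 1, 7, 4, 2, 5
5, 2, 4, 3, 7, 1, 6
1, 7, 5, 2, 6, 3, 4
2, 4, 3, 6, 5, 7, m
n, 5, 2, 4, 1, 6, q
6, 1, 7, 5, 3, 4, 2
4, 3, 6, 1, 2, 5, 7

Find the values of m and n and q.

m = 1, n = 7, q = 3

Cell (5,1): column 1 already has {1, 2, 3, 4, 5, 6} → 7.
For row 5, column 7: row 5 already has {1, 2, 4, 5, 6, 7}; that leaves 3.
At (row 4, col 7): row 4 already has {2, 3, 4, 5, 6, 7}, so the value is 1.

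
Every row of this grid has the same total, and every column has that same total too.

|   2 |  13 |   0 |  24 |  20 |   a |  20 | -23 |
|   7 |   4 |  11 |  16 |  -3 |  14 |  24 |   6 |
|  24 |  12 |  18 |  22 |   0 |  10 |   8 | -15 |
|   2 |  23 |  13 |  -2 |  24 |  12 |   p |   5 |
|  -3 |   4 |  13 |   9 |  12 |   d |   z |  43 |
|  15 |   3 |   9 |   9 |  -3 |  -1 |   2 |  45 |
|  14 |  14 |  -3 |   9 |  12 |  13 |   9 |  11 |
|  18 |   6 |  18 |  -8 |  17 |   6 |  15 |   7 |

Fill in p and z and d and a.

p = 2, z = -1, d = 2, a = 23

Rows 2 and 3 both sum to 79, so that's the common total.
Row 1 has 2 + 13 + 0 + 24 + 20 + 20 − 23 = 56; the blank must be 79 − 56 = 23.
Column 6 has 23 + 14 + 10 + 12 − 1 + 13 + 6 = 77; the blank must be 79 − 77 = 2.
Row 5 has -3 + 4 + 13 + 9 + 12 + 2 + 43 = 80; the blank must be 79 − 80 = -1.
Row 4 has 2 + 23 + 13 − 2 + 24 + 12 + 5 = 77; the blank must be 79 − 77 = 2.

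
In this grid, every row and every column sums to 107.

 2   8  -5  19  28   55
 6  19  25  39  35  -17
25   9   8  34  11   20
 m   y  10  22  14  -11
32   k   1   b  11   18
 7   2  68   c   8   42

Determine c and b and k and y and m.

c = -20, b = 13, k = 32, y = 37, m = 35

Column 1: 2 + 6 + 25 + 32 + 7 = 72, so its missing entry is 107 − 72 = 35.
Row 4: 35 + 10 + 22 + 14 − 11 = 70, so its missing entry is 107 − 70 = 37.
Row 6: 7 + 2 + 68 + 8 + 42 = 127, so its missing entry is 107 − 127 = -20.
Column 4: 19 + 39 + 34 + 22 − 20 = 94, so its missing entry is 107 − 94 = 13.
Row 5: 32 + 1 + 13 + 11 + 18 = 75, so its missing entry is 107 − 75 = 32.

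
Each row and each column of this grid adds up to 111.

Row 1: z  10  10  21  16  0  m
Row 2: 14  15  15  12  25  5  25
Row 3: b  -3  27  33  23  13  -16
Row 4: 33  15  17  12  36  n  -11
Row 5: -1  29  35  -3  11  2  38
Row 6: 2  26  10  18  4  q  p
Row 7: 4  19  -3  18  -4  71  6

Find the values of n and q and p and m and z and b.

Row 3 has -3 + 27 + 33 + 23 + 13 − 16 = 77; the blank must be 111 − 77 = 34.
Column 1 has 14 + 34 + 33 − 1 + 2 + 4 = 86; the blank must be 111 − 86 = 25.
Row 1 has 25 + 10 + 10 + 21 + 16 + 0 = 82; the blank must be 111 − 82 = 29.
Column 7 has 29 + 25 − 16 − 11 + 38 + 6 = 71; the blank must be 111 − 71 = 40.
Row 6 has 2 + 26 + 10 + 18 + 4 + 40 = 100; the blank must be 111 − 100 = 11.
Row 4 has 33 + 15 + 17 + 12 + 36 − 11 = 102; the blank must be 111 − 102 = 9.

n = 9, q = 11, p = 40, m = 29, z = 25, b = 34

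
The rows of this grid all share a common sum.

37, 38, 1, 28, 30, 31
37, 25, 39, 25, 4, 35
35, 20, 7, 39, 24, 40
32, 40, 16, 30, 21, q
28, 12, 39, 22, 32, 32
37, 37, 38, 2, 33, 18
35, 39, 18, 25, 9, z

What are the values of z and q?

z = 39, q = 26

Rows 2 and 3 both add up to 165, so every row sums to 165.
Row 7: 35 + 39 + 18 + 25 + 9 = 126, so the missing entry is 165 − 126 = 39.
Row 4: 32 + 40 + 16 + 30 + 21 = 139, so the missing entry is 165 − 139 = 26.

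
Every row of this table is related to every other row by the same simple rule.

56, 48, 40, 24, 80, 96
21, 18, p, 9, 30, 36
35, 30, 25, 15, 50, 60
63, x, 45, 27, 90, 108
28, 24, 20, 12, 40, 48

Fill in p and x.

p = 15, x = 54

Each row is a constant multiple of every other row — this is a multiplication table with the headers hidden.
Row 2 is 21/56 = 3/8 times row 1, so its entry in column 3 is 40 × 3/8 = 15.
Row 4 is 63/56 = 9/8 times row 1, so its entry in column 2 is 48 × 9/8 = 54.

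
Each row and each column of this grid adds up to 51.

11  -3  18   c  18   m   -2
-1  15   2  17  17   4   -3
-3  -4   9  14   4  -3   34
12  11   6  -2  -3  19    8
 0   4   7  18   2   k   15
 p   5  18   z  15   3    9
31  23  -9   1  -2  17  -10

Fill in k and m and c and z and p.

k = 5, m = 6, c = 3, z = 0, p = 1

Row 5: 0 + 4 + 7 + 18 + 2 + 15 = 46, so its missing entry is 51 − 46 = 5.
Column 1: 11 − 1 − 3 + 12 + 0 + 31 = 50, so its missing entry is 51 − 50 = 1.
Column 6: 4 − 3 + 19 + 5 + 3 + 17 = 45, so its missing entry is 51 − 45 = 6.
Row 1: 11 − 3 + 18 + 18 + 6 − 2 = 48, so its missing entry is 51 − 48 = 3.
Row 6: 1 + 5 + 18 + 15 + 3 + 9 = 51, so its missing entry is 51 − 51 = 0.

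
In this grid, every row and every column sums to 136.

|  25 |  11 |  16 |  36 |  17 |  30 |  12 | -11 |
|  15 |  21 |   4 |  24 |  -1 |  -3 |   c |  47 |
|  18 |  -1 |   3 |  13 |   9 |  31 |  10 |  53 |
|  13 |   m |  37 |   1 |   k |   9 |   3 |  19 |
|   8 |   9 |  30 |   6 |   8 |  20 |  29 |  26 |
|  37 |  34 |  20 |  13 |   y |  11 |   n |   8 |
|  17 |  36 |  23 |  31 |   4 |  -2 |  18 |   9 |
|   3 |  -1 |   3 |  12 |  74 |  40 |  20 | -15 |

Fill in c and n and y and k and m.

Column 2 has 11 + 21 − 1 + 9 + 34 + 36 − 1 = 109; the blank must be 136 − 109 = 27.
Row 4 has 13 + 27 + 37 + 1 + 9 + 3 + 19 = 109; the blank must be 136 − 109 = 27.
Column 5 has 17 − 1 + 9 + 27 + 8 + 4 + 74 = 138; the blank must be 136 − 138 = -2.
Row 6 has 37 + 34 + 20 + 13 − 2 + 11 + 8 = 121; the blank must be 136 − 121 = 15.
Row 2 has 15 + 21 + 4 + 24 − 1 − 3 + 47 = 107; the blank must be 136 − 107 = 29.

c = 29, n = 15, y = -2, k = 27, m = 27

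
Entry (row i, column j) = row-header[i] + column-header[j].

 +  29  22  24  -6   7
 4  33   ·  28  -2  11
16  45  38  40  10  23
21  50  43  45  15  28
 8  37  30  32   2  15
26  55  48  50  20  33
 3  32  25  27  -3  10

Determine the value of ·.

26

4 + 22 = 26.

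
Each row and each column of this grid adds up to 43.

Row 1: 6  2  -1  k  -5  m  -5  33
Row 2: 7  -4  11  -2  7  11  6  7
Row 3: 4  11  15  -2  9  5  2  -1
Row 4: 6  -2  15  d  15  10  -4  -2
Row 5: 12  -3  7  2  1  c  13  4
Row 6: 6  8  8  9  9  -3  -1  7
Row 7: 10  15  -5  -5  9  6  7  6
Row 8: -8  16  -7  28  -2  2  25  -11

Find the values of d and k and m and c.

Row 5: 12 − 3 + 7 + 2 + 1 + 13 + 4 = 36, so its missing entry is 43 − 36 = 7.
Row 4: 6 − 2 + 15 + 15 + 10 − 4 − 2 = 38, so its missing entry is 43 − 38 = 5.
Column 6: 11 + 5 + 10 + 7 − 3 + 6 + 2 = 38, so its missing entry is 43 − 38 = 5.
Row 1: 6 + 2 − 1 − 5 + 5 − 5 + 33 = 35, so its missing entry is 43 − 35 = 8.

d = 5, k = 8, m = 5, c = 7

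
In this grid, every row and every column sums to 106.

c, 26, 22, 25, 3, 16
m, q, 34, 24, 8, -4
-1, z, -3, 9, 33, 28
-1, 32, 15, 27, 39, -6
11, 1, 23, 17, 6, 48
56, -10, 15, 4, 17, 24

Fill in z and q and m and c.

Row 3: -1 − 3 + 9 + 33 + 28 = 66, so its missing entry is 106 − 66 = 40.
Column 2: 26 + 40 + 32 + 1 − 10 = 89, so its missing entry is 106 − 89 = 17.
Row 2: 17 + 34 + 24 + 8 − 4 = 79, so its missing entry is 106 − 79 = 27.
Row 1: 26 + 22 + 25 + 3 + 16 = 92, so its missing entry is 106 − 92 = 14.

z = 40, q = 17, m = 27, c = 14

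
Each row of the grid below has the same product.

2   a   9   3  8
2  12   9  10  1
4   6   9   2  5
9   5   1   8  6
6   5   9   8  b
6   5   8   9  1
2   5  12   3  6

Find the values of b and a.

Rows 6 and 7 each multiply to 2160, so every row has product 2160.
Row 5: 6×5×9×8 = 2160, so the missing entry is 2160 ÷ 2160 = 1.
Row 1: 2×9×3×8 = 432, so the missing entry is 2160 ÷ 432 = 5.

b = 1, a = 5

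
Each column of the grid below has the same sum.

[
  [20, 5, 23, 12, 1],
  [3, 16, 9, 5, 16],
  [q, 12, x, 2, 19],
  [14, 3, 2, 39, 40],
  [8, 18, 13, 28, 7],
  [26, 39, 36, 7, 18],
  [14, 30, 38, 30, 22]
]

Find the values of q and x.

q = 38, x = 2

The complete columns each total 123.
Column 1 is missing 123 − 85 = 38 (since 20 + 3 + 14 + 8 + 26 + 14 = 85).
Column 3 is missing 123 − 121 = 2 (since 23 + 9 + 2 + 13 + 36 + 38 = 121).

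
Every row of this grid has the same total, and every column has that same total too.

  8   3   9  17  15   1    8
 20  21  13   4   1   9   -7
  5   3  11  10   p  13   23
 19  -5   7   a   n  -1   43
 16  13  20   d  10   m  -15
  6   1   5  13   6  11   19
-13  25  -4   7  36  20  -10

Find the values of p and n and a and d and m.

Rows 1 and 2 both sum to 61, so that's the common total.
Row 3 has 5 + 3 + 11 + 10 + 13 + 23 = 65; the blank must be 61 − 65 = -4.
Column 5 has 15 + 1 − 4 + 10 + 6 + 36 = 64; the blank must be 61 − 64 = -3.
Column 6 has 1 + 9 + 13 − 1 + 11 + 20 = 53; the blank must be 61 − 53 = 8.
Row 5 has 16 + 13 + 20 + 10 + 8 − 15 = 52; the blank must be 61 − 52 = 9.
Row 4 has 19 − 5 + 7 − 3 − 1 + 43 = 60; the blank must be 61 − 60 = 1.

p = -4, n = -3, a = 1, d = 9, m = 8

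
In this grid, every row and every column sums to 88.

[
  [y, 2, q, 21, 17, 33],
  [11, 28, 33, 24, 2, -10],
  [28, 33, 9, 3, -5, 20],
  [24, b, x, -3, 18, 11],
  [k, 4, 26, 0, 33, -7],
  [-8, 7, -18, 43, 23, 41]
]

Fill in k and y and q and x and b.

k = 32, y = 1, q = 14, x = 24, b = 14

Row 5 has 4 + 26 + 0 + 33 − 7 = 56; the blank must be 88 − 56 = 32.
Column 1 has 11 + 28 + 24 + 32 − 8 = 87; the blank must be 88 − 87 = 1.
Column 2 has 2 + 28 + 33 + 4 + 7 = 74; the blank must be 88 − 74 = 14.
Row 1 has 1 + 2 + 21 + 17 + 33 = 74; the blank must be 88 − 74 = 14.
Row 4 has 24 + 14 − 3 + 18 + 11 = 64; the blank must be 88 − 64 = 24.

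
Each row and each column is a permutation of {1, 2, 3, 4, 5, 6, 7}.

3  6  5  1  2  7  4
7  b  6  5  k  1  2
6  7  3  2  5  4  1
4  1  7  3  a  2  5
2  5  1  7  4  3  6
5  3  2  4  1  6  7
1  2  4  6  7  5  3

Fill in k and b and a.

At (row 2, col 2): column 2 already has {1, 2, 3, 5, 6, 7}, so the value is 4.
At (row 4, col 5): row 4 already has {1, 2, 3, 4, 5, 7}, so the value is 6.
For row 2, column 5: row 2 already has {1, 2, 4, 5, 6, 7}; that leaves 3.

k = 3, b = 4, a = 6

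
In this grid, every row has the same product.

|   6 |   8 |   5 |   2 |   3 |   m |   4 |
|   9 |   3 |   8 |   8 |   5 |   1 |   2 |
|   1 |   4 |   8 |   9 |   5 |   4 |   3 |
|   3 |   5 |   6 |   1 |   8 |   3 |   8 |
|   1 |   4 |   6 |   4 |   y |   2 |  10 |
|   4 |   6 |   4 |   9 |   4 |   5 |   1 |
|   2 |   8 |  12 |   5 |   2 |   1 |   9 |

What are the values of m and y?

Rows 4 and 6 each multiply to 17280, so every row has product 17280.
Row 1: 6×8×5×2×3×4 = 5760, so the missing entry is 17280 ÷ 5760 = 3.
Row 5: 1×4×6×4×2×10 = 1920, so the missing entry is 17280 ÷ 1920 = 9.

m = 3, y = 9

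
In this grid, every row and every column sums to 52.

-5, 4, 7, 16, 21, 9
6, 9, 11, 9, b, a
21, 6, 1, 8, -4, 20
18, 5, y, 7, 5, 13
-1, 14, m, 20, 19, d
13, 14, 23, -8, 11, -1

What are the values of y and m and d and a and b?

y = 4, m = 6, d = -6, a = 17, b = 0

Column 5 has 21 − 4 + 5 + 19 + 11 = 52; the blank must be 52 − 52 = 0.
Row 2 has 6 + 9 + 11 + 9 + 0 = 35; the blank must be 52 − 35 = 17.
Column 6 has 9 + 17 + 20 + 13 − 1 = 58; the blank must be 52 − 58 = -6.
Row 5 has -1 + 14 + 20 + 19 − 6 = 46; the blank must be 52 − 46 = 6.
Row 4 has 18 + 5 + 7 + 5 + 13 = 48; the blank must be 52 − 48 = 4.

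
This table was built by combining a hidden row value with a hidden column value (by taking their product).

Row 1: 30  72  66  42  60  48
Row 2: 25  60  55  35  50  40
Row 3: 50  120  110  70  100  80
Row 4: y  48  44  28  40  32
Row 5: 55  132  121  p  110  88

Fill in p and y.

p = 77, y = 20

Each row is a constant multiple of every other row — this is a multiplication table with the headers hidden.
Row 5 is 88/48 = 11/6 times row 1, so its entry in column 4 is 42 × 11/6 = 77.
Row 4 is 32/48 = 2/3 times row 1, so its entry in column 1 is 30 × 2/3 = 20.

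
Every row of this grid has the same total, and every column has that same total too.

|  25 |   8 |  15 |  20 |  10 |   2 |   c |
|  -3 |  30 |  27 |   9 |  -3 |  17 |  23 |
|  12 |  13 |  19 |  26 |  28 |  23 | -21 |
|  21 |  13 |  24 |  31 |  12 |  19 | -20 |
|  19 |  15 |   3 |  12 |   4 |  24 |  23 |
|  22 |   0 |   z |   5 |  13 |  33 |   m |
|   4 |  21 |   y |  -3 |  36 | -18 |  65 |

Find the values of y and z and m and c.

Rows 2 and 3 both sum to 100, so that's the common total.
Row 7: 4 + 21 − 3 + 36 − 18 + 65 = 105, so its missing entry is 100 − 105 = -5.
Row 1: 25 + 8 + 15 + 20 + 10 + 2 = 80, so its missing entry is 100 − 80 = 20.
Column 7: 20 + 23 − 21 − 20 + 23 + 65 = 90, so its missing entry is 100 − 90 = 10.
Row 6: 22 + 0 + 5 + 13 + 33 + 10 = 83, so its missing entry is 100 − 83 = 17.

y = -5, z = 17, m = 10, c = 20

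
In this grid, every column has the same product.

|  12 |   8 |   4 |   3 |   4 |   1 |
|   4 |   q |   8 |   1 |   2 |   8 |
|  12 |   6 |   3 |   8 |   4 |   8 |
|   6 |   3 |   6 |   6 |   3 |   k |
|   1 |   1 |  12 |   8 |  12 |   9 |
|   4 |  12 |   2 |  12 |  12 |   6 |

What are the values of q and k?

q = 8, k = 4

Columns 4 and 5 each multiply to 13824, so every column has product 13824.
Column 2: 8×6×3×1×12 = 1728, so the missing entry is 13824 ÷ 1728 = 8.
Column 6: 1×8×8×9×6 = 3456, so the missing entry is 13824 ÷ 3456 = 4.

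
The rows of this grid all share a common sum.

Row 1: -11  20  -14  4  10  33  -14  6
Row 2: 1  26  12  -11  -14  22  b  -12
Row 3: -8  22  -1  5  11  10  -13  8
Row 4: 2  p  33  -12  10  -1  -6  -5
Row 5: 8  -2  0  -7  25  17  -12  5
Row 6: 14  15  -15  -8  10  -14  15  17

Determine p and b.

Rows 1 and 5 both add up to 34, so every row sums to 34.
Row 4: 2 + 33 − 12 + 10 − 1 − 6 − 5 = 21, so the missing entry is 34 − 21 = 13.
Row 2: 1 + 26 + 12 − 11 − 14 + 22 − 12 = 24, so the missing entry is 34 − 24 = 10.

p = 13, b = 10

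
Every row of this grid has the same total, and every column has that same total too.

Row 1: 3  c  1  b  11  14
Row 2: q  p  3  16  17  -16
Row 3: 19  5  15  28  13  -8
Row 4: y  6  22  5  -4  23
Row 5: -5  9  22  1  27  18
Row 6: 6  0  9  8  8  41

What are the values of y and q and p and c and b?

y = 20, q = 29, p = 23, c = 29, b = 14

Rows 3 and 5 both sum to 72, so that's the common total.
Column 4: 16 + 28 + 5 + 1 + 8 = 58, so its missing entry is 72 − 58 = 14.
Row 1: 3 + 1 + 14 + 11 + 14 = 43, so its missing entry is 72 − 43 = 29.
Column 2: 29 + 5 + 6 + 9 + 0 = 49, so its missing entry is 72 − 49 = 23.
Row 4: 6 + 22 + 5 − 4 + 23 = 52, so its missing entry is 72 − 52 = 20.
Row 2: 23 + 3 + 16 + 17 − 16 = 43, so its missing entry is 72 − 43 = 29.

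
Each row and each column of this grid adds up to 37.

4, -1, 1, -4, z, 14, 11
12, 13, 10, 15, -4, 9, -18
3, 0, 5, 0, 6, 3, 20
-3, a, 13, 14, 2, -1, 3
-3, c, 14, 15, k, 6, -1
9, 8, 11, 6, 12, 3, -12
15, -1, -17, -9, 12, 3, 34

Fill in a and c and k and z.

a = 9, c = 9, k = -3, z = 12

Row 4: -3 + 13 + 14 + 2 − 1 + 3 = 28, so its missing entry is 37 − 28 = 9.
Column 2: -1 + 13 + 0 + 9 + 8 − 1 = 28, so its missing entry is 37 − 28 = 9.
Row 5: -3 + 9 + 14 + 15 + 6 − 1 = 40, so its missing entry is 37 − 40 = -3.
Row 1: 4 − 1 + 1 − 4 + 14 + 11 = 25, so its missing entry is 37 − 25 = 12.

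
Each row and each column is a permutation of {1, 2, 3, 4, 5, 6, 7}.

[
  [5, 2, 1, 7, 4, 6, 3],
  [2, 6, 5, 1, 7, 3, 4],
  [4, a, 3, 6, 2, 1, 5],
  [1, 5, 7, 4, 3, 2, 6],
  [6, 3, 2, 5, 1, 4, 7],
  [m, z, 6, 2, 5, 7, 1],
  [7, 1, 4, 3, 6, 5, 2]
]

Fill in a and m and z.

a = 7, m = 3, z = 4

Cell (6,1): column 1 already has {1, 2, 4, 5, 6, 7} → 3.
At (row 6, col 2): row 6 already has {1, 2, 3, 5, 6, 7}, so the value is 4.
At (row 3, col 2): row 3 already has {1, 2, 3, 4, 5, 6}, so the value is 7.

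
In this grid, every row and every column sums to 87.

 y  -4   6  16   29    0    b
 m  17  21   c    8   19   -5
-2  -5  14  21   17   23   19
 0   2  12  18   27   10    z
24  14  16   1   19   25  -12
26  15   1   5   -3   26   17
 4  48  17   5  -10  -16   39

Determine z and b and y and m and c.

Row 4: 0 + 2 + 12 + 18 + 27 + 10 = 69, so its missing entry is 87 − 69 = 18.
Column 7: -5 + 19 + 18 − 12 + 17 + 39 = 76, so its missing entry is 87 − 76 = 11.
Row 1: -4 + 6 + 16 + 29 + 0 + 11 = 58, so its missing entry is 87 − 58 = 29.
Column 1: 29 − 2 + 0 + 24 + 26 + 4 = 81, so its missing entry is 87 − 81 = 6.
Row 2: 6 + 17 + 21 + 8 + 19 − 5 = 66, so its missing entry is 87 − 66 = 21.

z = 18, b = 11, y = 29, m = 6, c = 21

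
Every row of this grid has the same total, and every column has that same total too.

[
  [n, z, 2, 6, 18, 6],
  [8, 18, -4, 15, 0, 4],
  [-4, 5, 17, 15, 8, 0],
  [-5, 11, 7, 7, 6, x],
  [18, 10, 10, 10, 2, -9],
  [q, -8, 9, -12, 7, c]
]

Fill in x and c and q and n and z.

x = 15, c = 25, q = 20, n = 4, z = 5

Rows 2 and 3 both sum to 41, so that's the common total.
Column 2 has 18 + 5 + 11 + 10 − 8 = 36; the blank must be 41 − 36 = 5.
Row 1 has 5 + 2 + 6 + 18 + 6 = 37; the blank must be 41 − 37 = 4.
Column 1 has 4 + 8 − 4 − 5 + 18 = 21; the blank must be 41 − 21 = 20.
Row 6 has 20 − 8 + 9 − 12 + 7 = 16; the blank must be 41 − 16 = 25.
Row 4 has -5 + 11 + 7 + 7 + 6 = 26; the blank must be 41 − 26 = 15.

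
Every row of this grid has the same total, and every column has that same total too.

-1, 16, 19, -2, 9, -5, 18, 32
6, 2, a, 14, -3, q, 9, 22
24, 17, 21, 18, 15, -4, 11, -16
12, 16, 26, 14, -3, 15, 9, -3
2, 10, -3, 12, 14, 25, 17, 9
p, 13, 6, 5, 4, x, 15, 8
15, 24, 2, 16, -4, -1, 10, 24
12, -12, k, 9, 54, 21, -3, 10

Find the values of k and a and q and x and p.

Rows 1 and 3 both sum to 86, so that's the common total.
Column 1 has -1 + 6 + 24 + 12 + 2 + 15 + 12 = 70; the blank must be 86 − 70 = 16.
Row 6 has 16 + 13 + 6 + 5 + 4 + 15 + 8 = 67; the blank must be 86 − 67 = 19.
Column 6 has -5 − 4 + 15 + 25 + 19 − 1 + 21 = 70; the blank must be 86 − 70 = 16.
Row 2 has 6 + 2 + 14 − 3 + 16 + 9 + 22 = 66; the blank must be 86 − 66 = 20.
Row 8 has 12 − 12 + 9 + 54 + 21 − 3 + 10 = 91; the blank must be 86 − 91 = -5.

k = -5, a = 20, q = 16, x = 19, p = 16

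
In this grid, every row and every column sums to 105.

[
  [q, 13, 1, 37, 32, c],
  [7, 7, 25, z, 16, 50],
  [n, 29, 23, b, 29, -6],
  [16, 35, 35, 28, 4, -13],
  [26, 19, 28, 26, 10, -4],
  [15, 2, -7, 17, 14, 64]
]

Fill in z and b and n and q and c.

z = 0, b = -3, n = 33, q = 8, c = 14

Column 6 has 50 − 6 − 13 − 4 + 64 = 91; the blank must be 105 − 91 = 14.
Row 1 has 13 + 1 + 37 + 32 + 14 = 97; the blank must be 105 − 97 = 8.
Column 1 has 8 + 7 + 16 + 26 + 15 = 72; the blank must be 105 − 72 = 33.
Row 3 has 33 + 29 + 23 + 29 − 6 = 108; the blank must be 105 − 108 = -3.
Row 2 has 7 + 7 + 25 + 16 + 50 = 105; the blank must be 105 − 105 = 0.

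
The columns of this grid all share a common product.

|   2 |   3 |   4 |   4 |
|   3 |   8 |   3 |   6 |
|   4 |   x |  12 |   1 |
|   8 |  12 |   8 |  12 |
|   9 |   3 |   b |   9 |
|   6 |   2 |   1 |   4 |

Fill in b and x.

Columns 1 and 4 each multiply to 10368, so every column has product 10368.
Column 3: 4×3×12×8×1 = 1152, so the missing entry is 10368 ÷ 1152 = 9.
Column 2: 3×8×12×3×2 = 1728, so the missing entry is 10368 ÷ 1728 = 6.

b = 9, x = 6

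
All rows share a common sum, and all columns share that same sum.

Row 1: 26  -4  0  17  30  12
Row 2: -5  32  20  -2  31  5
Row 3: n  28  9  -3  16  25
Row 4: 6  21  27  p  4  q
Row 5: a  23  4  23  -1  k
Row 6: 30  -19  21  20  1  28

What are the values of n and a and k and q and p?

n = 6, a = 18, k = 14, q = -3, p = 26

Rows 1 and 2 both sum to 81, so that's the common total.
The known cells in row 3 total 75, leaving 81 − 75 = 6 for the blank.
The known cells in column 1 total 63, leaving 81 − 63 = 18 for the blank.
The known cells in row 5 total 67, leaving 81 − 67 = 14 for the blank.
The known cells in column 4 total 55, leaving 81 − 55 = 26 for the blank.
The known cells in row 4 total 84, leaving 81 − 84 = -3 for the blank.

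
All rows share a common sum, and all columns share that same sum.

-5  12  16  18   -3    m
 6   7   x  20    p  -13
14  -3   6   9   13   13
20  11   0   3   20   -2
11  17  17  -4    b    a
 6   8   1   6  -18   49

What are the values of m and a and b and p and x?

Rows 3 and 4 both sum to 52, so that's the common total.
The known cells in column 3 total 40, leaving 52 − 40 = 12 for the blank.
The known cells in row 2 total 32, leaving 52 − 32 = 20 for the blank.
The known cells in column 5 total 32, leaving 52 − 32 = 20 for the blank.
The known cells in row 5 total 61, leaving 52 − 61 = -9 for the blank.
The known cells in row 1 total 38, leaving 52 − 38 = 14 for the blank.

m = 14, a = -9, b = 20, p = 20, x = 12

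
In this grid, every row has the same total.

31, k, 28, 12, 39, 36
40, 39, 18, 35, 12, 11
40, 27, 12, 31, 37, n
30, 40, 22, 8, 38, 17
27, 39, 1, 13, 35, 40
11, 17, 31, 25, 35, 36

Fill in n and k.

n = 8, k = 9

Rows 4 and 5 both add up to 155, so every row sums to 155.
Row 3: 40 + 27 + 12 + 31 + 37 = 147, so the missing entry is 155 − 147 = 8.
Row 1: 31 + 28 + 12 + 39 + 36 = 146, so the missing entry is 155 − 146 = 9.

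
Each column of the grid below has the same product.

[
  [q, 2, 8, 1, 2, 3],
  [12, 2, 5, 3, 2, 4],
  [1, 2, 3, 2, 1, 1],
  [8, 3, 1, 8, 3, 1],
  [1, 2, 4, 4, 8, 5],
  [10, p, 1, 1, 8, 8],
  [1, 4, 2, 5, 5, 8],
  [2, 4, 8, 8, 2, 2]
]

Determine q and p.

q = 4, p = 10

Columns 3 and 4 each multiply to 7680, so every column has product 7680.
Column 1: 12×1×8×1×10×1×2 = 1920, so the missing entry is 7680 ÷ 1920 = 4.
Column 2: 2×2×2×3×2×4×4 = 768, so the missing entry is 7680 ÷ 768 = 10.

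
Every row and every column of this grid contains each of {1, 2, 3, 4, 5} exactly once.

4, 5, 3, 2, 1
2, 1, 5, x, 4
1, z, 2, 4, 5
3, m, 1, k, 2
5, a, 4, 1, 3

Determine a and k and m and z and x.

For row 3, column 2: row 3 already has {1, 2, 4, 5}; that leaves 3.
At (row 5, col 2): row 5 already has {1, 3, 4, 5}, so the value is 2.
For row 4, column 2: column 2 already has {1, 2, 3, 5}; that leaves 4.
For row 4, column 4: row 4 already has {1, 2, 3, 4}; that leaves 5.
For row 2, column 4: row 2 already has {1, 2, 4, 5}; that leaves 3.

a = 2, k = 5, m = 4, z = 3, x = 3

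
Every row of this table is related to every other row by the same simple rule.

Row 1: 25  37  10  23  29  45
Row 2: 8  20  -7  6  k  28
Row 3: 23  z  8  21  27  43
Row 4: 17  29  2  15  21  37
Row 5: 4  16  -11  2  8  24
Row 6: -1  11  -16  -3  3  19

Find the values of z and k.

z = 35, k = 12

The difference between any two rows is the same in every column — this is an addition table with the headers hidden.
Row 3 minus row 1 is 21 − 23 = -2, so its entry in column 2 is 37 + (-2) = 35.
Row 2 minus row 1 is 6 − 23 = -17, so its entry in column 5 is 29 + (-17) = 12.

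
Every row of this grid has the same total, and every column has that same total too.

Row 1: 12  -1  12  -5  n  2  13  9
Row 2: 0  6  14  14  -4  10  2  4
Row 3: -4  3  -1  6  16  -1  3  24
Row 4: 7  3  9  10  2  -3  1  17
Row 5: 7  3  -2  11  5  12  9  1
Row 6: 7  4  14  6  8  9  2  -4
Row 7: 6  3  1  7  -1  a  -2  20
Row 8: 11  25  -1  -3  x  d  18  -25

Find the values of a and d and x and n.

a = 12, d = 5, x = 16, n = 4

Rows 2 and 3 both sum to 46, so that's the common total.
The known cells in row 1 total 42, leaving 46 − 42 = 4 for the blank.
The known cells in column 5 total 30, leaving 46 − 30 = 16 for the blank.
The known cells in row 8 total 41, leaving 46 − 41 = 5 for the blank.
The known cells in row 7 total 34, leaving 46 − 34 = 12 for the blank.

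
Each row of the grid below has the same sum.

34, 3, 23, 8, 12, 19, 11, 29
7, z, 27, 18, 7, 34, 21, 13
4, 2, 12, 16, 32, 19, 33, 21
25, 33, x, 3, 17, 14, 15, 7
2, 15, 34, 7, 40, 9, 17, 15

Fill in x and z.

x = 25, z = 12

Row 1 sums to 139 and so does row 5; that's the common total.
In row 4 the known cells total 114, leaving 139 − 114 = 25.
In row 2 the known cells total 127, leaving 139 − 127 = 12.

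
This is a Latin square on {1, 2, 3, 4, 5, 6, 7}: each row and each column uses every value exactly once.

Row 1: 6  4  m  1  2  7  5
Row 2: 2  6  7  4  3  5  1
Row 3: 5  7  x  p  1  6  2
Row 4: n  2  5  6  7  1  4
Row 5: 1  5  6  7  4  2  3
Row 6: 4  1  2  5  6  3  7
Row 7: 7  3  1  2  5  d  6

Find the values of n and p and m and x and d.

At (row 7, col 6): row 7 already has {1, 2, 3, 5, 6, 7}, so the value is 4.
For row 4, column 1: row 4 already has {1, 2, 4, 5, 6, 7}; that leaves 3.
At (row 3, col 4): column 4 already has {1, 2, 4, 5, 6, 7}, so the value is 3.
For row 1, column 3: row 1 already has {1, 2, 4, 5, 6, 7}; that leaves 3.
At (row 3, col 3): row 3 already has {1, 2, 3, 5, 6, 7}, so the value is 4.

n = 3, p = 3, m = 3, x = 4, d = 4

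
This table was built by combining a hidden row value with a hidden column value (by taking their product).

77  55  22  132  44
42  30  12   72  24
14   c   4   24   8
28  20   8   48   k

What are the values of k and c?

Each row is a constant multiple of every other row — this is a multiplication table with the headers hidden.
Row 4 is 28/77 = 4/11 times row 1, so its entry in column 5 is 44 × 4/11 = 16.
Row 3 is 14/77 = 2/11 times row 1, so its entry in column 2 is 55 × 2/11 = 10.

k = 16, c = 10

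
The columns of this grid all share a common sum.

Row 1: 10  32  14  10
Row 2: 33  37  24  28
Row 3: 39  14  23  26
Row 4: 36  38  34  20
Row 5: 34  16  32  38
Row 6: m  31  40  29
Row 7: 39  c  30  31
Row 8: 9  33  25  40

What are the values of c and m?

The complete columns each total 222.
Column 2 is missing 222 − 201 = 21 (since 32 + 37 + 14 + 38 + 16 + 31 + 33 = 201).
Column 1 is missing 222 − 200 = 22 (since 10 + 33 + 39 + 36 + 34 + 39 + 9 = 200).

c = 21, m = 22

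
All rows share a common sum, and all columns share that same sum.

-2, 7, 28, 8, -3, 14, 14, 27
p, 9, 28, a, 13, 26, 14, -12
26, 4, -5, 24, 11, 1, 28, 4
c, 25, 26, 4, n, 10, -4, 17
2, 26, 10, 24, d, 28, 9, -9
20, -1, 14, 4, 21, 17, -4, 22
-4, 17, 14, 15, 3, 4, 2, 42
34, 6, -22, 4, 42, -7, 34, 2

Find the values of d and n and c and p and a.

d = 3, n = 3, c = 12, p = 5, a = 10

Rows 1 and 3 both sum to 93, so that's the common total.
The known cells in row 5 total 90, leaving 93 − 90 = 3 for the blank.
The known cells in column 5 total 90, leaving 93 − 90 = 3 for the blank.
The known cells in row 4 total 81, leaving 93 − 81 = 12 for the blank.
The known cells in column 1 total 88, leaving 93 − 88 = 5 for the blank.
The known cells in row 2 total 83, leaving 93 − 83 = 10 for the blank.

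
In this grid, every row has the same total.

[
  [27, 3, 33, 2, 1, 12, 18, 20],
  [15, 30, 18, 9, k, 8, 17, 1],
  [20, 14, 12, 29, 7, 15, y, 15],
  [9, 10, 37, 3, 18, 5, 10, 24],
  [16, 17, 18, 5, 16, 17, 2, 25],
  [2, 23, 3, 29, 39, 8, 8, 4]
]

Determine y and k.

Rows 1 and 5 both add up to 116, so every row sums to 116.
Row 3: 20 + 14 + 12 + 29 + 7 + 15 + 15 = 112, so the missing entry is 116 − 112 = 4.
Row 2: 15 + 30 + 18 + 9 + 8 + 17 + 1 = 98, so the missing entry is 116 − 98 = 18.

y = 4, k = 18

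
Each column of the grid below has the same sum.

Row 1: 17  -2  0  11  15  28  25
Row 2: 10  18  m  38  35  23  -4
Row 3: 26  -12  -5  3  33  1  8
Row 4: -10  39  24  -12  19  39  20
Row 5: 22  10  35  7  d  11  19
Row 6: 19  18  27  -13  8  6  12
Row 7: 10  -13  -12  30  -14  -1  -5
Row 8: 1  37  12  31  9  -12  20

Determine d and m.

Column 1 sums to 95 and so does column 6; that's the common total.
In column 5 the known cells total 105, leaving 95 − 105 = -10.
In column 3 the known cells total 81, leaving 95 − 81 = 14.

d = -10, m = 14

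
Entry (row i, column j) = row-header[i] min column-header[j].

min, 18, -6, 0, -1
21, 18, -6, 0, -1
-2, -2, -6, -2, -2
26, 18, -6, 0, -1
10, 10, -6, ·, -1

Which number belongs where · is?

0

min(10, 0) = 0.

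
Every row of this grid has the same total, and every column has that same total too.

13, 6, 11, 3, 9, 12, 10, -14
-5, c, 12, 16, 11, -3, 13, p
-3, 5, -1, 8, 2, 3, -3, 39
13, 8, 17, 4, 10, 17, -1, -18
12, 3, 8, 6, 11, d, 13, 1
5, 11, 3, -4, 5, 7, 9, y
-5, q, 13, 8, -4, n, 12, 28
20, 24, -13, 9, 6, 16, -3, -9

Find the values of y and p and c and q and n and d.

Rows 1 and 3 both sum to 50, so that's the common total.
Row 6: 5 + 11 + 3 − 4 + 5 + 7 + 9 = 36, so its missing entry is 50 − 36 = 14.
Column 8: -14 + 39 − 18 + 1 + 14 + 28 − 9 = 41, so its missing entry is 50 − 41 = 9.
Row 2: -5 + 12 + 16 + 11 − 3 + 13 + 9 = 53, so its missing entry is 50 − 53 = -3.
Column 2: 6 − 3 + 5 + 8 + 3 + 11 + 24 = 54, so its missing entry is 50 − 54 = -4.
Row 7: -5 − 4 + 13 + 8 − 4 + 12 + 28 = 48, so its missing entry is 50 − 48 = 2.
Row 5: 12 + 3 + 8 + 6 + 11 + 13 + 1 = 54, so its missing entry is 50 − 54 = -4.

y = 14, p = 9, c = -3, q = -4, n = 2, d = -4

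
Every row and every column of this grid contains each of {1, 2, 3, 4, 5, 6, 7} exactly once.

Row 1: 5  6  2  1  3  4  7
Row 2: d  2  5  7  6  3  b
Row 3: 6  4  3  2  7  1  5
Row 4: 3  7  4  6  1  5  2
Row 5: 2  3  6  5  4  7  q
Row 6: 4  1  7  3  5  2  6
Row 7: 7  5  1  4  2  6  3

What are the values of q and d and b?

q = 1, d = 1, b = 4

For row 2, column 1: column 1 already has {2, 3, 4, 5, 6, 7}; that leaves 1.
For row 2, column 7: row 2 already has {1, 2, 3, 5, 6, 7}; that leaves 4.
For row 5, column 7: row 5 already has {2, 3, 4, 5, 6, 7}; that leaves 1.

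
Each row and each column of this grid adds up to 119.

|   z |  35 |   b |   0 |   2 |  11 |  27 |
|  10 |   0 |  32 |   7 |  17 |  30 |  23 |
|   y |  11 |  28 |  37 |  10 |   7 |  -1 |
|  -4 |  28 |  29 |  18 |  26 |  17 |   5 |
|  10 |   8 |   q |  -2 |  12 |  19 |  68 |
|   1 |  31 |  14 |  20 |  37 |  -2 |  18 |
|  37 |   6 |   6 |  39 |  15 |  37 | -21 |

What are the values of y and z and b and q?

y = 27, z = 38, b = 6, q = 4

Row 3 has 11 + 28 + 37 + 10 + 7 − 1 = 92; the blank must be 119 − 92 = 27.
Row 5 has 10 + 8 − 2 + 12 + 19 + 68 = 115; the blank must be 119 − 115 = 4.
Column 3 has 32 + 28 + 29 + 4 + 14 + 6 = 113; the blank must be 119 − 113 = 6.
Row 1 has 35 + 6 + 0 + 2 + 11 + 27 = 81; the blank must be 119 − 81 = 38.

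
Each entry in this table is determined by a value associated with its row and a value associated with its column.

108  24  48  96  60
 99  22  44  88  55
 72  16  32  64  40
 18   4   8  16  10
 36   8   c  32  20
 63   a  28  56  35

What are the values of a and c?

Each row is a constant multiple of every other row — this is a multiplication table with the headers hidden.
Row 6 is 35/60 = 7/12 times row 1, so its entry in column 2 is 24 × 7/12 = 14.
Row 5 is 20/60 = 1/3 times row 1, so its entry in column 3 is 48 × 1/3 = 16.

a = 14, c = 16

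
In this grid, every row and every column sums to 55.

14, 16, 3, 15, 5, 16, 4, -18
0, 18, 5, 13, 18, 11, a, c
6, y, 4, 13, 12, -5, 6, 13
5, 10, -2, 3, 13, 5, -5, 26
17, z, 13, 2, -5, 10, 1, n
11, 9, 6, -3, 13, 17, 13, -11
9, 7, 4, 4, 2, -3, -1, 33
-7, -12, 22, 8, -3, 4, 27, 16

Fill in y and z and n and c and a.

The known cells in row 3 total 49, leaving 55 − 49 = 6 for the blank.
The known cells in column 7 total 45, leaving 55 − 45 = 10 for the blank.
The known cells in row 2 total 75, leaving 55 − 75 = -20 for the blank.
The known cells in column 2 total 54, leaving 55 − 54 = 1 for the blank.
The known cells in row 5 total 39, leaving 55 − 39 = 16 for the blank.

y = 6, z = 1, n = 16, c = -20, a = 10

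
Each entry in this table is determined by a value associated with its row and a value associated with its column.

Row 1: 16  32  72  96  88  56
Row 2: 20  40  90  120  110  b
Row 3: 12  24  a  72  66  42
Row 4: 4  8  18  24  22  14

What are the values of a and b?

Each row is a constant multiple of every other row — this is a multiplication table with the headers hidden.
Row 3 is 24/32 = 3/4 times row 1, so its entry in column 3 is 72 × 3/4 = 54.
Row 2 is 40/32 = 5/4 times row 1, so its entry in column 6 is 56 × 5/4 = 70.

a = 54, b = 70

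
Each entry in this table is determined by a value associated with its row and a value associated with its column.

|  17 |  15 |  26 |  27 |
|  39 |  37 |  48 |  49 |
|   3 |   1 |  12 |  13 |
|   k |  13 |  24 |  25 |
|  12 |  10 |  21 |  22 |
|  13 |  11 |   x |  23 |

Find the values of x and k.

x = 22, k = 15

The difference between any two rows is the same in every column — this is an addition table with the headers hidden.
Row 6 minus row 1 is 11 − 15 = -4, so its entry in column 3 is 26 + (-4) = 22.
Row 4 minus row 1 is 13 − 15 = -2, so its entry in column 1 is 17 + (-2) = 15.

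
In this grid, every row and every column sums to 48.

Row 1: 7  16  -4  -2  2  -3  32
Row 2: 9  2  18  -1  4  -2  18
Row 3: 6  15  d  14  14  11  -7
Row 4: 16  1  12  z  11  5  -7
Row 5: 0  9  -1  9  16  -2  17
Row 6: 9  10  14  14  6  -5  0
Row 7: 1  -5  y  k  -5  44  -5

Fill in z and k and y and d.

Row 4: 16 + 1 + 12 + 11 + 5 − 7 = 38, so its missing entry is 48 − 38 = 10.
Row 3: 6 + 15 + 14 + 14 + 11 − 7 = 53, so its missing entry is 48 − 53 = -5.
Column 3: -4 + 18 − 5 + 12 − 1 + 14 = 34, so its missing entry is 48 − 34 = 14.
Row 7: 1 − 5 + 14 − 5 + 44 − 5 = 44, so its missing entry is 48 − 44 = 4.

z = 10, k = 4, y = 14, d = -5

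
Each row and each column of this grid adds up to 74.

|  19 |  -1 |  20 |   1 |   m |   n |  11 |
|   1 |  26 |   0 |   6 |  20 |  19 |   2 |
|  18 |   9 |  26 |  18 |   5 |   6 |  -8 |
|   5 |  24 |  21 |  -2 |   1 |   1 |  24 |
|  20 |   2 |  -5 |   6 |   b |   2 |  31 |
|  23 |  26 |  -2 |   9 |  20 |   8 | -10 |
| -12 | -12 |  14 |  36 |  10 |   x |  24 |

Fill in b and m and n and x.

Row 5 has 20 + 2 − 5 + 6 + 2 + 31 = 56; the blank must be 74 − 56 = 18.
Column 5 has 20 + 5 + 1 + 18 + 20 + 10 = 74; the blank must be 74 − 74 = 0.
Row 7 has -12 − 12 + 14 + 36 + 10 + 24 = 60; the blank must be 74 − 60 = 14.
Row 1 has 19 − 1 + 20 + 1 + 0 + 11 = 50; the blank must be 74 − 50 = 24.

b = 18, m = 0, n = 24, x = 14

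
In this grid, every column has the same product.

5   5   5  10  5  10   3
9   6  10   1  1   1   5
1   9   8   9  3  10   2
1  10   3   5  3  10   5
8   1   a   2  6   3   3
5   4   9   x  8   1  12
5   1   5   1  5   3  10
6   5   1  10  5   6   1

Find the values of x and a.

x = 6, a = 1

Columns 1 and 5 each multiply to 54000, so every column has product 54000.
Column 4: 10×1×9×5×2×1×10 = 9000, so the missing entry is 54000 ÷ 9000 = 6.
Column 3: 5×10×8×3×9×5×1 = 54000, so the missing entry is 54000 ÷ 54000 = 1.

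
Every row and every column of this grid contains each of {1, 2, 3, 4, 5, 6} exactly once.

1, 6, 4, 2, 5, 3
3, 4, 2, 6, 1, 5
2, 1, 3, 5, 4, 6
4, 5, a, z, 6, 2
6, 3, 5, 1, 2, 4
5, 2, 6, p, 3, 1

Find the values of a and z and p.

Cell (6,4): row 6 already has {1, 2, 3, 5, 6} → 4.
At (row 4, col 3): column 3 already has {2, 3, 4, 5, 6}, so the value is 1.
At (row 4, col 4): row 4 already has {1, 2, 4, 5, 6}, so the value is 3.

a = 1, z = 3, p = 4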